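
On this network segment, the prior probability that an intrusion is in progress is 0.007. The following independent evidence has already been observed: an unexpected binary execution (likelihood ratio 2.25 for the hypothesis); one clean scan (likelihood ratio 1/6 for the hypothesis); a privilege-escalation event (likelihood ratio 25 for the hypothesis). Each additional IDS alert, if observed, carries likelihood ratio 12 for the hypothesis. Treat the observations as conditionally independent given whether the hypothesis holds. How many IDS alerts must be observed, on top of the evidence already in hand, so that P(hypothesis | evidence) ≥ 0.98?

3

Prior odds = 0.007/0.993 = 7/993.
Combined Bayes factor of the evidence already in hand = 2.25 × (1/6) × 25 = 9.375.
Odds after that evidence = (7/993) × 9.375 = 175/2648.
Target odds = 0.98/0.02 = 49.
Need 12ⁿ ≥ 49 ÷ (175/2648) = 741.44.
12² = 144 falls short of 741.44 but 12³ = 1728 reaches it, so n = 3.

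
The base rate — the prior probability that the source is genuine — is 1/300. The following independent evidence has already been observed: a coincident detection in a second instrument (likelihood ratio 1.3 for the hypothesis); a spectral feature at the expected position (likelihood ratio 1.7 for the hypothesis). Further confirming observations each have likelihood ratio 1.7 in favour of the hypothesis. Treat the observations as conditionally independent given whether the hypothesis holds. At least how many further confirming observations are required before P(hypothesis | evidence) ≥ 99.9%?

23

Prior odds = (1/300)/(299/300) = 1/299.
Combined Bayes factor of the evidence already in hand = 1.3 × 1.7 = 2.21.
Odds after that evidence = (1/299) × 2.21 = 17/2300.
Target odds = 0.999/0.001 = 999.
Need 1.7ⁿ ≥ 999 ÷ (17/2300) = 2297700/17.
1.7²² ≈117456 falls short of 2297700/17 but 1.7²³ ≈199676 reaches it, so n = 23.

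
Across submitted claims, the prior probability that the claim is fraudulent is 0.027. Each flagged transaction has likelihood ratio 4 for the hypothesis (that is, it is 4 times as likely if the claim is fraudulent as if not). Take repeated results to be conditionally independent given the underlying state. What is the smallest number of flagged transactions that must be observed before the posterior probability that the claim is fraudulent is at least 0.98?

Prior odds = 0.027/0.973 = 27/973.
Likelihood ratio per flagged transaction = 4.
Target posterior odds = 0.98/0.02 = 49.
Need (27/973) × 4ⁿ ≥ 49, i.e. 4ⁿ ≥ 47677/27.
4⁵ = 1024 falls short of 47677/27 but 4⁶ = 4096 reaches it, so n = 6.

6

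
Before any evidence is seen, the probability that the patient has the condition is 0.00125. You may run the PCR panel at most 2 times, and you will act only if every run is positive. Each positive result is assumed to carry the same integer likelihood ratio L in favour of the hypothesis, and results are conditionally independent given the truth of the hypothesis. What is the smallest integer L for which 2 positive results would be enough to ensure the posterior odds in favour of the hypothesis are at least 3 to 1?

49

Prior odds = 0.00125/0.99875 = 1/799.
Target odds = 3.
Need L² ≥ 3 ÷ (1/799) = 2397.
48² = 2304 < 2397 ≤ 2401 = 49², so L = 49.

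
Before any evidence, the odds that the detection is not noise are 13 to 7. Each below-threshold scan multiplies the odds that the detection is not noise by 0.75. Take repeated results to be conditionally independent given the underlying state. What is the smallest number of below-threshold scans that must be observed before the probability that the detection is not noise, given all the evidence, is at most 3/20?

9

Prior odds = 13/7.
Likelihood ratio per below-threshold scan = 0.75.
Target posterior odds = 0.15/0.85 = 3/17.
Need (13/7) × 0.75ⁿ ≤ 3/17, i.e. 0.75ⁿ ≤ 21/221.
0.75⁸ = 6561/65536 is still above 21/221 but 0.75⁹ = 19683/262144 is at or below it, so n = 9.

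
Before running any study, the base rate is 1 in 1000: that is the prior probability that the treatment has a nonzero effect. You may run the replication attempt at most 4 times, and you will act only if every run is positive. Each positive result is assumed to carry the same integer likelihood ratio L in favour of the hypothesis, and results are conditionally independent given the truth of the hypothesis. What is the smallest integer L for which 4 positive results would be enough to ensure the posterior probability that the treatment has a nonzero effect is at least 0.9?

Prior odds = 0.001/0.999 = 1/999.
Target odds = 0.9/0.1 = 9.
Need L⁴ ≥ 9 ÷ (1/999) = 8991.
9⁴ = 6561 < 8991 ≤ 10000 = 10⁴, so L = 10.

10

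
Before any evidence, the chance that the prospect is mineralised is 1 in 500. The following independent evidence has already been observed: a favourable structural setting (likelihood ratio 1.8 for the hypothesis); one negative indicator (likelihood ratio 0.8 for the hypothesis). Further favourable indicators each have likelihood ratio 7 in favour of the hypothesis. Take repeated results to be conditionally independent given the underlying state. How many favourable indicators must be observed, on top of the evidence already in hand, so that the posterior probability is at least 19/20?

Prior odds = 0.002/0.998 = 1/499.
Combined Bayes factor of the evidence already in hand = 1.8 × 0.8 = 1.44.
Odds after that evidence = (1/499) × 1.44 = 36/12475.
Target odds = 0.95/0.05 = 19.
Need 7ⁿ ≥ 19 ÷ (36/12475) = 237025/36.
7⁴ = 2401 falls short of 237025/36 but 7⁵ = 16807 reaches it, so n = 5.

5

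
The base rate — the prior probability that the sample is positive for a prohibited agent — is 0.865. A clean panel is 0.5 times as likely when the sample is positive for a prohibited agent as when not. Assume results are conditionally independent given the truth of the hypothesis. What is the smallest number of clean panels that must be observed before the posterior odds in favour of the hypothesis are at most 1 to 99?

10

Prior odds: 0.865 ÷ 0.135 = 173/27.
Likelihood ratio per clean panel = 0.5.
Target odds = 1/99.
Need (173/27) × 0.5ⁿ ≤ 1/99, i.e. 0.5ⁿ ≤ 3/1903.
0.5⁹ = 0.001953125 is still above 3/1903 but 0.5¹⁰ = 1/1024 is at or below it, so n = 10.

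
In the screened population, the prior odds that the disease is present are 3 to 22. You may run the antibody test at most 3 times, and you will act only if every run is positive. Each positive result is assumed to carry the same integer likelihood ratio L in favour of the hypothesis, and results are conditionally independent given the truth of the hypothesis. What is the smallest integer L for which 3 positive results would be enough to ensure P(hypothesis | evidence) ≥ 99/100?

Prior odds = 3/22.
Target odds = 0.99/0.01 = 99.
Need L³ ≥ 99 ÷ (3/22) = 726.
8³ = 512 < 726 ≤ 729 = 9³, so L = 9.

9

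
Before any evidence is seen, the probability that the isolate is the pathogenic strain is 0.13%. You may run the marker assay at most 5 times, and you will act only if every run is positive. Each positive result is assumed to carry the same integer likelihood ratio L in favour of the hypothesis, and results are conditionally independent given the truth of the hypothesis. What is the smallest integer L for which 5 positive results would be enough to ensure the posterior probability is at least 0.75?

Prior odds = 0.0013/0.9987 = 13/9987.
Target odds = 0.75/0.25 = 3.
Need L⁵ ≥ 3 ÷ (13/9987) = 29961/13.
4⁵ = 1024 < 29961/13 ≤ 3125 = 5⁵, so L = 5.

5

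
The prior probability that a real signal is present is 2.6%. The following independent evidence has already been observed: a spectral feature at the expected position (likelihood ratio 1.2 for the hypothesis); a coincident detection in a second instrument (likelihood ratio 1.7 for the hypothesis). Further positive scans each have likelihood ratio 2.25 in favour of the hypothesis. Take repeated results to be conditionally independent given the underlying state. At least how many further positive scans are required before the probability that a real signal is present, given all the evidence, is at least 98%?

9

Prior odds = 0.026/0.974 = 13/487.
Combined Bayes factor of the evidence already in hand = 1.2 × 1.7 = 2.04.
Odds after that evidence = (13/487) × 2.04 = 663/12175.
Target odds = 0.98/0.02 = 49.
Need 2.25ⁿ ≥ 49 ÷ (663/12175) = 596575/663.
2.25⁸ = 43046721/65536 falls short of 596575/663 but 2.25⁹ = 387420489/262144 reaches it, so n = 9.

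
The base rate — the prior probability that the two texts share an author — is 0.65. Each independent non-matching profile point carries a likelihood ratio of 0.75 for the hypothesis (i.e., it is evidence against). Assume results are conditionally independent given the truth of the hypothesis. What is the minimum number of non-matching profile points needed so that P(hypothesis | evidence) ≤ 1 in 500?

Prior odds: 0.65 ÷ 0.35 = 13/7.
Likelihood ratio per non-matching profile point = 0.75.
Target posterior odds = 0.002/0.998 = 1/499.
Require 0.75ⁿ ≤ 1/499 ÷ (13/7) = 7/6487.
0.75²³ ≈0.00133786 is still above 7/6487 but 0.75²⁴ ≈0.00100339 is at or below it, so n = 24.

24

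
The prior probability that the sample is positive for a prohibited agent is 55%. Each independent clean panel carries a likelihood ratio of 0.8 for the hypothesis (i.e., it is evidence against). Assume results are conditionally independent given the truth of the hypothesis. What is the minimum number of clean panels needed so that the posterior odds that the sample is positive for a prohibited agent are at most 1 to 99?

22

Prior odds = 0.55/0.45 = 11/9.
Likelihood ratio per clean panel = 0.8.
Target odds = 1/99.
Need (11/9) × 0.8ⁿ ≤ 1/99, i.e. 0.8ⁿ ≤ 1/121.
0.8²¹ ≈0.00922337 is still above 1/121 but 0.8²² ≈0.0073787 is at or below it, so n = 22.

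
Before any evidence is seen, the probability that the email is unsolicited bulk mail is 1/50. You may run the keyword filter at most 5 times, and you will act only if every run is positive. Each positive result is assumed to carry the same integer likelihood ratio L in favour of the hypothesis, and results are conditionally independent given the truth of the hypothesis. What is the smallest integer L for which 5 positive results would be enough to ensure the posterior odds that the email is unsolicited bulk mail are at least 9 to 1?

Prior odds = 0.02/0.98 = 1/49.
Target odds = 9.
Need L⁵ ≥ 9 ÷ (1/49) = 441.
3⁵ = 243 < 441 ≤ 1024 = 4⁵, so L = 4.

4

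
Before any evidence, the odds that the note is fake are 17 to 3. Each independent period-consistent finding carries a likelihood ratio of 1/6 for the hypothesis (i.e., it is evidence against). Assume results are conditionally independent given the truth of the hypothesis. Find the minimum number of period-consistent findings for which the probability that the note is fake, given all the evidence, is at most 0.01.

Prior odds = 17/3.
Likelihood ratio per period-consistent finding = 1/6.
Target posterior odds = 0.01/0.99 = 1/99.
Require (1/6)ⁿ ≤ 1/99 ÷ (17/3) = 1/561.
(1/6)³ = 1/216 is still above 1/561 but (1/6)⁴ = 1/1296 is at or below it, so n = 4.

4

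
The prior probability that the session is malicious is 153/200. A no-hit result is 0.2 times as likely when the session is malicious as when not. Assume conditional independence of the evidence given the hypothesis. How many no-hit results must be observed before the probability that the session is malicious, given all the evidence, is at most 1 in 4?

2

Prior odds: 0.765 ÷ 0.235 = 153/47.
Likelihood ratio per no-hit result = 0.2.
Target odds: 0.25 ÷ 0.75 = 1/3.
Require 0.2ⁿ ≤ 1/3 ÷ (153/47) = 47/459.
0.2¹ = 0.2 is still above 47/459 but 0.2² = 0.04 is at or below it, so n = 2.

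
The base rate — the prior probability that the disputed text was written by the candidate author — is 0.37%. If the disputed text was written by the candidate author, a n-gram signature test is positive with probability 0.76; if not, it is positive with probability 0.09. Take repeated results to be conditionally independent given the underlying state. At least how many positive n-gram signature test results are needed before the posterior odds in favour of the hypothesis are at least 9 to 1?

4

Prior odds: 0.0037 ÷ 0.9963 = 37/9963.
Likelihood ratio of a positive = 0.76/0.09 = 76/9.
Target odds = 9.
Need (37/9963) × (76/9)ⁿ ≥ 9, i.e. (76/9)ⁿ ≥ 89667/37.
(76/9)³ = 438976/729 falls short of 89667/37 but (76/9)⁴ = 33362176/6561 reaches it, so n = 4.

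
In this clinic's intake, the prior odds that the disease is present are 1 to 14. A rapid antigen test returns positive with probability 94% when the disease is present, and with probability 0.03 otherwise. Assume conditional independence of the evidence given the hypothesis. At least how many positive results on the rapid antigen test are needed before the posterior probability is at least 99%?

Prior odds = 1/14.
Likelihood ratio of a positive result = 0.94/0.03 = 94/3.
Target odds: 0.99 ÷ 0.01 = 99.
Need (1/14) × (94/3)ⁿ ≥ 99, i.e. (94/3)ⁿ ≥ 1386.
(94/3)² = 8836/9 falls short of 1386 but (94/3)³ = 830584/27 reaches it, so n = 3.

3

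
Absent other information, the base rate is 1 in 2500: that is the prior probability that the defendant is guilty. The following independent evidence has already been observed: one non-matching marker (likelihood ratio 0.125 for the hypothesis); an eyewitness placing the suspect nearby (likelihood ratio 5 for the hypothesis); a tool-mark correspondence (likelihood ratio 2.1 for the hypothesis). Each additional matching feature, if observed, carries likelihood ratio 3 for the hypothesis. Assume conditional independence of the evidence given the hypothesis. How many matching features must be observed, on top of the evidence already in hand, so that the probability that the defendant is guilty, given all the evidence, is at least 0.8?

Prior odds = 0.0004/0.9996 = 1/2499.
Combined Bayes factor of the evidence already in hand = 0.125 × 5 × 2.1 = 1.3125.
Odds after that evidence = (1/2499) × 1.3125 = 1/1904.
Target odds = 0.8/0.2 = 4.
Need 3ⁿ ≥ 4 ÷ (1/1904) = 7616.
3⁸ = 6561 falls short of 7616 but 3⁹ = 19683 reaches it, so n = 9.

9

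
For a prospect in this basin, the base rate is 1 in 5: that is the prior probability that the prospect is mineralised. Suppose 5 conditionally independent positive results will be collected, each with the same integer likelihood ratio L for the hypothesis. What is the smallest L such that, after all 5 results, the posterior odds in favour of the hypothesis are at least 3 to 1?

Prior odds = 0.2/0.8 = 0.25.
Target odds = 3.
Need L⁵ ≥ 3 ÷ 0.25 = 12.
1⁵ = 1 < 12 ≤ 32 = 2⁵, so L = 2.

2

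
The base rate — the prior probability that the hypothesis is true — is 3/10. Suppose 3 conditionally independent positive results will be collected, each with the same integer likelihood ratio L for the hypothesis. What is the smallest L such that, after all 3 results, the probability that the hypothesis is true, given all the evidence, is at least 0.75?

2

Prior odds = 0.3/0.7 = 3/7.
Target odds = 0.75/0.25 = 3.
Need L³ ≥ 3 ÷ (3/7) = 7.
1³ = 1 < 7 ≤ 8 = 2³, so L = 2.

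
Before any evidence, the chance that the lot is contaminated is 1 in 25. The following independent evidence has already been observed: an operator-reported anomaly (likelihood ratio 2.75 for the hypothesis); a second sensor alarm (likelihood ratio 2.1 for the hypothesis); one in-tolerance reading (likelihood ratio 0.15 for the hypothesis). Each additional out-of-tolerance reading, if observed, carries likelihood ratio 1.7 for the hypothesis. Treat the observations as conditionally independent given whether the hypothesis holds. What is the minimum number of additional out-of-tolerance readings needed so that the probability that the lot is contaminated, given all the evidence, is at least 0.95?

12

Prior odds = 0.04/0.96 = 1/24.
Combined Bayes factor of the evidence already in hand = 2.75 × 2.1 × 0.15 = 0.86625.
Odds after that evidence = (1/24) × 0.86625 = 0.03609375.
Target odds = 0.95/0.05 = 19.
Need 1.7ⁿ ≥ 19 ÷ 0.03609375 = 121600/231.
1.7¹¹ ≈342.719 falls short of 121600/231 but 1.7¹² ≈582.622 reaches it, so n = 12.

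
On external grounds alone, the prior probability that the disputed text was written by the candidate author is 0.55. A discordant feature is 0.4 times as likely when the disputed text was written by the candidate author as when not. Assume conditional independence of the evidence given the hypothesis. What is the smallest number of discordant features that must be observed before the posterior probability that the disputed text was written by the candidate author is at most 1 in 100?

Prior odds: 0.55 ÷ 0.45 = 11/9.
Likelihood ratio per discordant feature = 0.4.
Target posterior odds = 0.01/0.99 = 1/99.
Need (11/9) × 0.4ⁿ ≤ 1/99, i.e. 0.4ⁿ ≤ 1/121.
0.4⁵ = 0.01024 is still above 1/121 but 0.4⁶ = 64/15625 is at or below it, so n = 6.

6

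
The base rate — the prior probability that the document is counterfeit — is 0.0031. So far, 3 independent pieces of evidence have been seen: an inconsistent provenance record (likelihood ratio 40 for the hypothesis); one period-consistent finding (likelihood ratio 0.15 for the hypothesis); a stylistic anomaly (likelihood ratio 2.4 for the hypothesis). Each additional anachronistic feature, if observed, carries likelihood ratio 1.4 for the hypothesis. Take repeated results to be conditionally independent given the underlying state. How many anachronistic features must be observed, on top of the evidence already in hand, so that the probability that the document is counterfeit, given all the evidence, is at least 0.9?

Prior odds = 0.0031/0.9969 = 31/9969.
Combined Bayes factor of the evidence already in hand = 40 × 0.15 × 2.4 = 14.4.
Odds after that evidence = (31/9969) × 14.4 = 744/16615.
Target odds = 0.9/0.1 = 9.
Need 1.4ⁿ ≥ 9 ÷ (744/16615) = 49845/248.
1.4¹⁵ ≈155.568 falls short of 49845/248 but 1.4¹⁶ ≈217.795 reaches it, so n = 16.

16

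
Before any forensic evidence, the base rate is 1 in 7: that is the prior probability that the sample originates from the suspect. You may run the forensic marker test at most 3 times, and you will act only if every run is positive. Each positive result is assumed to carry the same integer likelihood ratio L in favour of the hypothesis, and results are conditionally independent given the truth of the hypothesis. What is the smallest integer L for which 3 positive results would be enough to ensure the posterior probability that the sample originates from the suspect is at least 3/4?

3

Prior odds = (1/7)/(6/7) = 1/6.
Target odds = 0.75/0.25 = 3.
Need L³ ≥ 3 ÷ (1/6) = 18.
2³ = 8 < 18 ≤ 27 = 3³, so L = 3.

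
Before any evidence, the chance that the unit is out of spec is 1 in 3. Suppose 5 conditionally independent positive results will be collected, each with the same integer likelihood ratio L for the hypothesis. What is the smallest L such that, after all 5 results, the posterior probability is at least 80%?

2

Prior odds = (1/3)/(2/3) = 0.5.
Target odds = 0.8/0.2 = 4.
Need L⁵ ≥ 4 ÷ 0.5 = 8.
1⁵ = 1 < 8 ≤ 32 = 2⁵, so L = 2.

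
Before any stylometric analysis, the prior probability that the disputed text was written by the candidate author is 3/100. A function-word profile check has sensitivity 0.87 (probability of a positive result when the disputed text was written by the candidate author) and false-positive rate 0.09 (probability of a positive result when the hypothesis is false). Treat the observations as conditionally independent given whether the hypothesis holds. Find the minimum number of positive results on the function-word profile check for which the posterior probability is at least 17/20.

3

Prior odds = 0.03/0.97 = 3/97.
Likelihood ratio of a positive result = 0.87/0.09 = 29/3.
Target odds: 0.85 ÷ 0.15 = 17/3.
Require (29/3)ⁿ ≥ 17/3 ÷ (3/97) = 1649/9.
(29/3)² = 841/9 falls short of 1649/9 but (29/3)³ = 24389/27 reaches it, so n = 3.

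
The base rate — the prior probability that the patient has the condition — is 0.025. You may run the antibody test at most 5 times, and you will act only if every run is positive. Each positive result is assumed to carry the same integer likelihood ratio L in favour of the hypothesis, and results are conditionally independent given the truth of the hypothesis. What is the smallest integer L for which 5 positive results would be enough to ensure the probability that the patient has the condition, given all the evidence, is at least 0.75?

3

Prior odds = 0.025/0.975 = 1/39.
Target odds = 0.75/0.25 = 3.
Need L⁵ ≥ 3 ÷ (1/39) = 117.
2⁵ = 32 < 117 ≤ 243 = 3⁵, so L = 3.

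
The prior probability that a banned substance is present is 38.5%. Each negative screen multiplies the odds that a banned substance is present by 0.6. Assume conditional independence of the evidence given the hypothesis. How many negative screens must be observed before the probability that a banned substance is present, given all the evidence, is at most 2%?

Prior odds = 0.385/0.615 = 77/123.
Likelihood ratio per negative screen = 0.6.
Target posterior odds = 0.02/0.98 = 1/49.
Need (77/123) × 0.6ⁿ ≤ 1/49, i.e. 0.6ⁿ ≤ 123/3773.
0.6⁶ = 729/15625 is still above 123/3773 but 0.6⁷ = 2187/78125 is at or below it, so n = 7.

7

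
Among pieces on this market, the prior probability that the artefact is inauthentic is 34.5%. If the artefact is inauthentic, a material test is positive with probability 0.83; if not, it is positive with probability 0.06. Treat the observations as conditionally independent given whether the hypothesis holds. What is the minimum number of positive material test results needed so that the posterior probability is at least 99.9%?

Prior odds = 0.345/0.655 = 69/131.
Likelihood ratio of a positive = 0.83/0.06 = 83/6.
Target odds: 0.999 ÷ 0.001 = 999.
Require (83/6)ⁿ ≥ 999 ÷ (69/131) = 43623/23.
(83/6)² = 6889/36 falls short of 43623/23 but (83/6)³ = 571787/216 reaches it, so n = 3.

3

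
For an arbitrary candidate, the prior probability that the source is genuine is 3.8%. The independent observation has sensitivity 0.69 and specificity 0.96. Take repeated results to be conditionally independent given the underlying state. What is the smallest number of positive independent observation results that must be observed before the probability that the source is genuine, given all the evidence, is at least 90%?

2

Prior odds = 0.038/0.962 = 19/481.
False-positive rate = 1 − 0.96 = 0.04; likelihood ratio of a positive = 0.69/0.04 = 17.25.
Target posterior odds = 0.9/0.1 = 9.
Need (19/481) × 17.25ⁿ ≥ 9, i.e. 17.25ⁿ ≥ 4329/19.
17.25¹ = 17.25 falls short of 4329/19 but 17.25² = 297.5625 reaches it, so n = 2.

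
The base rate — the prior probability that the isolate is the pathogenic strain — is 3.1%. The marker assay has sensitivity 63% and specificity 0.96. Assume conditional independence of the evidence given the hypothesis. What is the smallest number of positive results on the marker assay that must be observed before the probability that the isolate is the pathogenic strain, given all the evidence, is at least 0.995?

4

Prior odds = 0.031/0.969 = 31/969.
False-positive rate = 1 − 0.96 = 0.04; likelihood ratio of a positive = 0.63/0.04 = 15.75.
Target odds: 0.995 ÷ 0.005 = 199.
Require 15.75ⁿ ≥ 199 ÷ (31/969) = 192831/31.
15.75³ = 3906.984375 falls short of 192831/31 but 15.75⁴ = 15752961/256 reaches it, so n = 4.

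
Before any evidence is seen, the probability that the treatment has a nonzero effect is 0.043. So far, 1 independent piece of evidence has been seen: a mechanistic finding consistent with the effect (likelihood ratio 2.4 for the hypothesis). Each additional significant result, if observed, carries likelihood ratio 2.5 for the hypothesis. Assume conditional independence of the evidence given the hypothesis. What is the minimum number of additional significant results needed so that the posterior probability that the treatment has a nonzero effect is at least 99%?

Prior odds = 0.043/0.957 = 43/957.
Bayes factor of the evidence already in hand = 2.4.
Odds after that evidence = (43/957) × 2.4 = 172/1595.
Target odds = 0.99/0.01 = 99.
Need 2.5ⁿ ≥ 99 ÷ (172/1595) = 157905/172.
2.5⁷ = 610.3515625 falls short of 157905/172 but 2.5⁸ = 390625/256 reaches it, so n = 8.

8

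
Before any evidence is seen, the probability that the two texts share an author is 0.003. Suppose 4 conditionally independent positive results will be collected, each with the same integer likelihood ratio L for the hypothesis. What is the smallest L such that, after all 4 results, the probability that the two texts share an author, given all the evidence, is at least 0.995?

Prior odds = 0.003/0.997 = 3/997.
Target odds = 0.995/0.005 = 199.
Need L⁴ ≥ 199 ÷ (3/997) = 198403/3.
16⁴ = 65536 < 198403/3 ≤ 83521 = 17⁴, so L = 17.

17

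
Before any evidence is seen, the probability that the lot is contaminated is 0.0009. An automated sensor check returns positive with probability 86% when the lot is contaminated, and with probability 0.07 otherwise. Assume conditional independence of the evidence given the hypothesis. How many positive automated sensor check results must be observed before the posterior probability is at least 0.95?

Prior odds = 0.0009/0.9991 = 9/9991.
Likelihood ratio of a positive result = 0.86/0.07 = 86/7.
Target odds: 0.95 ÷ 0.05 = 19.
Need (9/9991) × (86/7)ⁿ ≥ 19, i.e. (86/7)ⁿ ≥ 189829/9.
(86/7)³ = 636056/343 falls short of 189829/9 but (86/7)⁴ = 54700816/2401 reaches it, so n = 4.

4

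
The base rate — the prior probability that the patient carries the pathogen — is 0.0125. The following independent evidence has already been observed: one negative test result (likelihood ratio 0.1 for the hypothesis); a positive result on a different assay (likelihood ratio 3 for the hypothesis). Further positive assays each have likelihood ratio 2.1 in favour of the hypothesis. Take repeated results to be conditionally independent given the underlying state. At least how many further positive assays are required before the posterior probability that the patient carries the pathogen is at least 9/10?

11

Prior odds = 0.0125/0.9875 = 1/79.
Combined Bayes factor of the evidence already in hand = 0.1 × 3 = 0.3.
Odds after that evidence = (1/79) × 0.3 = 3/790.
Target odds = 0.9/0.1 = 9.
Need 2.1ⁿ ≥ 9 ÷ (3/790) = 2370.
2.1¹⁰ ≈1667.99 falls short of 2370 but 2.1¹¹ ≈3502.78 reaches it, so n = 11.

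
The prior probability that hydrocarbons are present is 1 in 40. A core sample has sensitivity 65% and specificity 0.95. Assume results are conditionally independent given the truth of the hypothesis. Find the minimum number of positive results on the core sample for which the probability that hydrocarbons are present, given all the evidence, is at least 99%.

4

Prior odds: 0.025 ÷ 0.975 = 1/39.
False-positive rate = 1 − 0.95 = 0.05; likelihood ratio of a positive = 0.65/0.05 = 13.
Target posterior odds = 0.99/0.01 = 99.
Require 13ⁿ ≥ 99 ÷ (1/39) = 3861.
13³ = 2197 falls short of 3861 but 13⁴ = 28561 reaches it, so n = 4.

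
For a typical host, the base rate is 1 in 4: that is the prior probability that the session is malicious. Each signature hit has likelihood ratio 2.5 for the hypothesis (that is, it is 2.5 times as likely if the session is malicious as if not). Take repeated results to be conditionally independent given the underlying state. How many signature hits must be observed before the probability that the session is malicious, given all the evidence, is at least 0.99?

7

Prior odds: 0.25 ÷ 0.75 = 1/3.
Likelihood ratio per signature hit = 2.5.
Target posterior odds = 0.99/0.01 = 99.
Need (1/3) × 2.5ⁿ ≥ 99, i.e. 2.5ⁿ ≥ 297.
2.5⁶ = 244.140625 falls short of 297 but 2.5⁷ = 610.3515625 reaches it, so n = 7.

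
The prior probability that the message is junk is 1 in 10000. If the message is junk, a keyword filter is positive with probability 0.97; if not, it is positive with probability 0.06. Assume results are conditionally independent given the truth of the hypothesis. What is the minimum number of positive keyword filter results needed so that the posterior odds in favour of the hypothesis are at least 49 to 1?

5

Prior odds: 0.0001 ÷ 0.9999 = 1/9999.
Likelihood ratio of a positive = 0.97/0.06 = 97/6.
Target odds = 49.
Require (97/6)ⁿ ≥ 49 ÷ (1/9999) = 489951.
(97/6)⁴ = 88529281/1296 falls short of 489951 but (97/6)⁵ ≈1.10434e+06 reaches it, so n = 5.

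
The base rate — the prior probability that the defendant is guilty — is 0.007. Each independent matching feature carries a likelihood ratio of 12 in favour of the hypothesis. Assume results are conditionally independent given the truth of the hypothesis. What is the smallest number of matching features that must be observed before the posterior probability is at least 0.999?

Prior odds = 0.007/0.993 = 7/993.
Likelihood ratio per matching feature = 12.
Target posterior odds = 0.999/0.001 = 999.
Require 12ⁿ ≥ 999 ÷ (7/993) = 992007/7.
12⁴ = 20736 falls short of 992007/7 but 12⁵ = 248832 reaches it, so n = 5.

5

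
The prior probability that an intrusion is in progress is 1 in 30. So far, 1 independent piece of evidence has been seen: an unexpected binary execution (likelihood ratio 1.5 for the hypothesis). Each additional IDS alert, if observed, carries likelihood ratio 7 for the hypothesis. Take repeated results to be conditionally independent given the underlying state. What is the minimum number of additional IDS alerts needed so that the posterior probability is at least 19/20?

Prior odds = (1/30)/(29/30) = 1/29.
Bayes factor of the evidence already in hand = 1.5.
Odds after that evidence = (1/29) × 1.5 = 3/58.
Target odds = 0.95/0.05 = 19.
Need 7ⁿ ≥ 19 ÷ (3/58) = 1102/3.
7³ = 343 falls short of 1102/3 but 7⁴ = 2401 reaches it, so n = 4.

4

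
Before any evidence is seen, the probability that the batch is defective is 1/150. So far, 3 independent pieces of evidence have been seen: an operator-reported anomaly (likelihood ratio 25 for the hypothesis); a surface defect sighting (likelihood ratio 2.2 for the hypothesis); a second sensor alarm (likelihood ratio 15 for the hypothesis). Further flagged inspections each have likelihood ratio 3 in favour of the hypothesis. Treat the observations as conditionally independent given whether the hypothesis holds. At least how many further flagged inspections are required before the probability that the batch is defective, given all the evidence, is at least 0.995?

4

Prior odds = (1/150)/(149/150) = 1/149.
Combined Bayes factor of the evidence already in hand = 25 × 2.2 × 15 = 825.
Odds after that evidence = (1/149) × 825 = 825/149.
Target odds = 0.995/0.005 = 199.
Need 3ⁿ ≥ 199 ÷ (825/149) = 29651/825.
3³ = 27 falls short of 29651/825 but 3⁴ = 81 reaches it, so n = 4.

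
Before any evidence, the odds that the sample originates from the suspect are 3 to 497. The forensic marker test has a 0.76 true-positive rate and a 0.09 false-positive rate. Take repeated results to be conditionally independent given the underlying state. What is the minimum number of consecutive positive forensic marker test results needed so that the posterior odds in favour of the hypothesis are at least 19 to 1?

4

Prior odds = 3/497.
Likelihood ratio of a positive result = 0.76/0.09 = 76/9.
Target odds = 19.
Require (76/9)ⁿ ≥ 19 ÷ (3/497) = 9443/3.
(76/9)³ = 438976/729 falls short of 9443/3 but (76/9)⁴ = 33362176/6561 reaches it, so n = 4.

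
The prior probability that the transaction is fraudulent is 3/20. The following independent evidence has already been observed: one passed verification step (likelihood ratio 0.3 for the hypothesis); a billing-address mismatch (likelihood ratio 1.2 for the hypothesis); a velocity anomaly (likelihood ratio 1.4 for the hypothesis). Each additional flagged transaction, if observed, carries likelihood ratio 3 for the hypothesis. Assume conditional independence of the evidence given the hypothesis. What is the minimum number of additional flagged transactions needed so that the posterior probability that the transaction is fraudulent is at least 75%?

Prior odds = 0.15/0.85 = 3/17.
Combined Bayes factor of the evidence already in hand = 0.3 × 1.2 × 1.4 = 0.504.
Odds after that evidence = (3/17) × 0.504 = 189/2125.
Target odds = 0.75/0.25 = 3.
Need 3ⁿ ≥ 3 ÷ (189/2125) = 2125/63.
3³ = 27 falls short of 2125/63 but 3⁴ = 81 reaches it, so n = 4.

4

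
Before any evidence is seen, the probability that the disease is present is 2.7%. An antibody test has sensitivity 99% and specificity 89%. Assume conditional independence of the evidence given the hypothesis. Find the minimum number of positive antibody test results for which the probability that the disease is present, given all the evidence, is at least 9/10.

3

Prior odds: 0.027 ÷ 0.973 = 27/973.
False-positive rate = 1 − 0.89 = 0.11; likelihood ratio of a positive = 0.99/0.11 = 9.
Target odds: 0.9 ÷ 0.1 = 9.
Require 9ⁿ ≥ 9 ÷ (27/973) = 973/3.
9² = 81 falls short of 973/3 but 9³ = 729 reaches it, so n = 3.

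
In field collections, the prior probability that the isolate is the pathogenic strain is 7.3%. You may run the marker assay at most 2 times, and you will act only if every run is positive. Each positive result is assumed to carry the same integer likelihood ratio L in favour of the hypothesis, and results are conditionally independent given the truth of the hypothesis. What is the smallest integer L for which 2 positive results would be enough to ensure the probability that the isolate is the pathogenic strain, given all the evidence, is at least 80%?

8

Prior odds = 0.073/0.927 = 73/927.
Target odds = 0.8/0.2 = 4.
Need L² ≥ 4 ÷ (73/927) = 3708/73.
7² = 49 < 3708/73 ≤ 64 = 8², so L = 8.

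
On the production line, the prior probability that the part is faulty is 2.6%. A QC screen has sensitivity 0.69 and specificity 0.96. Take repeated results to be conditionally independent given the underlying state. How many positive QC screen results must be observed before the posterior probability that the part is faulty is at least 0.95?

3

Prior odds: 0.026 ÷ 0.974 = 13/487.
False-positive rate = 1 − 0.96 = 0.04; likelihood ratio of a positive = 0.69/0.04 = 17.25.
Target posterior odds = 0.95/0.05 = 19.
Need (13/487) × 17.25ⁿ ≥ 19, i.e. 17.25ⁿ ≥ 9253/13.
17.25² = 297.5625 falls short of 9253/13 but 17.25³ = 5132.953125 reaches it, so n = 3.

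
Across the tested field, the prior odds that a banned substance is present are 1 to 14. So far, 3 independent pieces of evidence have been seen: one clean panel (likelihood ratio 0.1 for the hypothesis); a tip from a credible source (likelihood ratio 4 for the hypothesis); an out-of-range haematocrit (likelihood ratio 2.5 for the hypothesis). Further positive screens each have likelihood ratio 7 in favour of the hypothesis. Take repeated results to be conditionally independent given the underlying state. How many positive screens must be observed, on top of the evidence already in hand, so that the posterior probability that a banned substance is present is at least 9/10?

3

Prior odds = 1/14.
Combined Bayes factor of the evidence already in hand = 0.1 × 4 × 2.5 = 1.
Odds after that evidence = (1/14) × 1 = 1/14.
Target odds = 0.9/0.1 = 9.
Need 7ⁿ ≥ 9 ÷ (1/14) = 126.
7² = 49 falls short of 126 but 7³ = 343 reaches it, so n = 3.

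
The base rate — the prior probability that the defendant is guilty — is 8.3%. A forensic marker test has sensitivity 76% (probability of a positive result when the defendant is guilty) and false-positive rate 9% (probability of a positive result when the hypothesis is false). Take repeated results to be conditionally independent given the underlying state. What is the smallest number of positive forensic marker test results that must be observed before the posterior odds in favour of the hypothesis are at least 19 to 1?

Prior odds: 0.083 ÷ 0.917 = 83/917.
Likelihood ratio of a positive result = 0.76/0.09 = 76/9.
Target odds = 19.
Require (76/9)ⁿ ≥ 19 ÷ (83/917) = 17423/83.
(76/9)² = 5776/81 falls short of 17423/83 but (76/9)³ = 438976/729 reaches it, so n = 3.

3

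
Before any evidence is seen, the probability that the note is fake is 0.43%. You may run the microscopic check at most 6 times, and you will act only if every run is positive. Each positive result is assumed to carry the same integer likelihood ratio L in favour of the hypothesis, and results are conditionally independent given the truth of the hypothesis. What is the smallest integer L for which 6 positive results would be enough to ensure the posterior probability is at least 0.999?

Prior odds = 0.0043/0.9957 = 43/9957.
Target odds = 0.999/0.001 = 999.
Need L⁶ ≥ 999 ÷ (43/9957) = 9947043/43.
7⁶ = 117649 < 9947043/43 ≤ 262144 = 8⁶, so L = 8.

8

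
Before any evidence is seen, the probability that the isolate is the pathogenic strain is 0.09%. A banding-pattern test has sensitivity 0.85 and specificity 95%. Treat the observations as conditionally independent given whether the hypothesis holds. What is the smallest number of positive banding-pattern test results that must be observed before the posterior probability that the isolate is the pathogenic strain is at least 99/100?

5

Prior odds: 0.0009 ÷ 0.9991 = 9/9991.
False-positive rate = 1 − 0.95 = 0.05; likelihood ratio of a positive = 0.85/0.05 = 17.
Target odds: 0.99 ÷ 0.01 = 99.
Need (9/9991) × 17ⁿ ≥ 99, i.e. 17ⁿ ≥ 109901.
17⁴ = 83521 falls short of 109901 but 17⁵ = 1419857 reaches it, so n = 5.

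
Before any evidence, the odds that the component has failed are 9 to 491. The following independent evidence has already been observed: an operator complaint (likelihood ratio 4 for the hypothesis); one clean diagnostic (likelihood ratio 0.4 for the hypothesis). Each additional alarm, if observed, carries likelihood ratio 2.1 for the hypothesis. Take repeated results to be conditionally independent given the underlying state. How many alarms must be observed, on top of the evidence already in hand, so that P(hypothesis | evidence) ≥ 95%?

Prior odds = 9/491.
Combined Bayes factor of the evidence already in hand = 4 × 0.4 = 1.6.
Odds after that evidence = (9/491) × 1.6 = 72/2455.
Target odds = 0.95/0.05 = 19.
Need 2.1ⁿ ≥ 19 ÷ (72/2455) = 46645/72.
2.1⁸ ≈378.229 falls short of 46645/72 but 2.1⁹ ≈794.28 reaches it, so n = 9.

9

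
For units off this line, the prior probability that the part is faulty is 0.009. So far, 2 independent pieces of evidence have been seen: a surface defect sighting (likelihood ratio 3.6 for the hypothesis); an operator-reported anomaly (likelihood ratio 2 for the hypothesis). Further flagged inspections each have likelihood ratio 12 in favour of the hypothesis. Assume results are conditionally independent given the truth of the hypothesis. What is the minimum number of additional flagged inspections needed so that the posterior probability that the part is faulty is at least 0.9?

2

Prior odds = 0.009/0.991 = 9/991.
Combined Bayes factor of the evidence already in hand = 3.6 × 2 = 7.2.
Odds after that evidence = (9/991) × 7.2 = 324/4955.
Target odds = 0.9/0.1 = 9.
Need 12ⁿ ≥ 9 ÷ (324/4955) = 4955/36.
12¹ = 12 falls short of 4955/36 but 12² = 144 reaches it, so n = 2.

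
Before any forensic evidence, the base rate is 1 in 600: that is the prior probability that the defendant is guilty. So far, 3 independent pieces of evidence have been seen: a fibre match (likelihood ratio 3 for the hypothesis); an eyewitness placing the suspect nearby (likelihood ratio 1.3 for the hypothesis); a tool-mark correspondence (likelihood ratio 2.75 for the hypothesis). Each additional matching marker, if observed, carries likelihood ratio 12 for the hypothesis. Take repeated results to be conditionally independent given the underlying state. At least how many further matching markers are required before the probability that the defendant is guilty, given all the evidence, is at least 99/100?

Prior odds = (1/600)/(599/600) = 1/599.
Combined Bayes factor of the evidence already in hand = 3 × 1.3 × 2.75 = 10.725.
Odds after that evidence = (1/599) × 10.725 = 429/23960.
Target odds = 0.99/0.01 = 99.
Need 12ⁿ ≥ 99 ÷ (429/23960) = 71880/13.
12³ = 1728 falls short of 71880/13 but 12⁴ = 20736 reaches it, so n = 4.

4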